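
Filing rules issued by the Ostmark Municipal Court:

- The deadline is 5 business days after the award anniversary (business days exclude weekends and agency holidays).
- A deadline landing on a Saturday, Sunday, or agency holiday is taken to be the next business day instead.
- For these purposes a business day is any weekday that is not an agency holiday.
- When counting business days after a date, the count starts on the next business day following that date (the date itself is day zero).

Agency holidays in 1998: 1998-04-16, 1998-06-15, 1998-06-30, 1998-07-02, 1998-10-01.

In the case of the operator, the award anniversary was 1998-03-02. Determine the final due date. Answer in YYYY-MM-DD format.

Starting the day after 1998-03-02 and counting 5 business days lands on 1998-03-09.
Since 1998-03-09 is a Monday and not a holiday, the date is unchanged.
So the filing is due 1998-03-09.

1998-03-09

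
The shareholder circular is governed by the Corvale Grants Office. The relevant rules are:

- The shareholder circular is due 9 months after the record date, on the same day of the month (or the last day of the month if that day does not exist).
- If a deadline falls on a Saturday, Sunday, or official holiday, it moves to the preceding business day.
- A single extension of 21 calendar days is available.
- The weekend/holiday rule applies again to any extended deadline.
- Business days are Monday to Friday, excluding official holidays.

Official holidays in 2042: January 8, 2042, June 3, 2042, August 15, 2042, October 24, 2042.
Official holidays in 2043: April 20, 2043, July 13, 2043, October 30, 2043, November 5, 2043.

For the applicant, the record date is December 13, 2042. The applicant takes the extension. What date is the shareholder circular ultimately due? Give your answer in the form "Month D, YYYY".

October 2, 2043

9 months from December 13, 2042 is September 13, 2043.
September 13, 2043 is a Sunday, so it moves to the preceding business day, September 11, 2043 (Friday).
Applying the 21-calendar-day extension: September 11, 2043 + 21 days = October 2, 2043.
October 2, 2043 (Friday) is already a business day.
Final deadline: October 2, 2043.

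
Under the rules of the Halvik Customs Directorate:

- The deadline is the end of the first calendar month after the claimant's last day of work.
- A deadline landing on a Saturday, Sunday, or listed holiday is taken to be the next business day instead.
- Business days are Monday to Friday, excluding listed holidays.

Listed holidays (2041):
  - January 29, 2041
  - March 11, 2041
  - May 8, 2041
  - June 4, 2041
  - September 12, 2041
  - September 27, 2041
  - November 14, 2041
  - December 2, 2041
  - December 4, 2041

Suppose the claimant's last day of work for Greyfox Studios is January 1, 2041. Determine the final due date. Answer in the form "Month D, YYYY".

February 28, 2041

1 month after January 1, 2041 is February 2041; that month ends on February 28, 2041.
February 28, 2041 falls on a Thursday, which is a business day, so no adjustment is needed.
Final deadline: February 28, 2041.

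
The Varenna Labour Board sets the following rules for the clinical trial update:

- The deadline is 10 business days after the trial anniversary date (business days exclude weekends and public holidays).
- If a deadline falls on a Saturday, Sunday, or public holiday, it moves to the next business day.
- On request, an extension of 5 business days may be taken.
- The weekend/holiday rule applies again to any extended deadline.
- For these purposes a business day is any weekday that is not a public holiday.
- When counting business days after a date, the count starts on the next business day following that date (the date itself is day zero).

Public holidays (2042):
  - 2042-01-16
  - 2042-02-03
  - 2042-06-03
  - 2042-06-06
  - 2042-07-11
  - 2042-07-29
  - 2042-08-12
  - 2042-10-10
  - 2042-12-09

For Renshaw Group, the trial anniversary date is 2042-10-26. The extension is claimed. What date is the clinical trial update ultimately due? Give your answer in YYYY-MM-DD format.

10 business days after 2042-10-26, excluding weekends and holidays, is 2042-11-07.
2042-11-07 (Friday) is already a business day.
Applying the 5-business-day extension: 5 business days after 2042-11-07 is 2042-11-14.
Since 2042-11-14 is a Friday and not a holiday, the date is unchanged.
So the filing is due 2042-11-14.

2042-11-14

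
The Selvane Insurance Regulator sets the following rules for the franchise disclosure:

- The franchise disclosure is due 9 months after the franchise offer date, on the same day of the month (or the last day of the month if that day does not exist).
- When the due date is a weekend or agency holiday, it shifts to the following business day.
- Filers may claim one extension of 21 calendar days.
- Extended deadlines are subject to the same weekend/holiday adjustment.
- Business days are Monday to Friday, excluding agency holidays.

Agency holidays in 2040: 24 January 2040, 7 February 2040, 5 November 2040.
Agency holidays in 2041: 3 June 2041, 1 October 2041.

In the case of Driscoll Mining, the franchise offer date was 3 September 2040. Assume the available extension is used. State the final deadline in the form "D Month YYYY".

25 June 2041

9 months from 3 September 2040 is 3 June 2041.
3 June 2041 is a listed holiday, so it moves to the next business day, 4 June 2041 (Tuesday).
Add the 21 calendar-day extension to 4 June 2041: 25 June 2041.
25 June 2041 is a Tuesday and not a listed holiday, so it stands.
Deadline: 25 June 2041.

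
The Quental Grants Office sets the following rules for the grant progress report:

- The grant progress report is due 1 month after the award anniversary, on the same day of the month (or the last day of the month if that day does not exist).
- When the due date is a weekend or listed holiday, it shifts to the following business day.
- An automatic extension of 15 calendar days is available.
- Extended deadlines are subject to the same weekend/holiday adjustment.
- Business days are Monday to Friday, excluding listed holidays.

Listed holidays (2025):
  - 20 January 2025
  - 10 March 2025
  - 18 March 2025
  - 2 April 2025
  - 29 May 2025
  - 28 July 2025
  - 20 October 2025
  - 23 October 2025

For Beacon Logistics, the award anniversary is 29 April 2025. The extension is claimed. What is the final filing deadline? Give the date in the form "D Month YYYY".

16 June 2025

1 month from 29 April 2025 is 29 May 2025.
29 May 2025 falls on a listed holiday. Rolling to the next business day gives 30 May 2025, a Friday.
The 15-calendar-day extension moves the deadline from 30 May 2025 to 14 June 2025.
14 June 2025 is a Saturday; the next business day is 16 June 2025 (Monday).
Final deadline: 16 June 2025.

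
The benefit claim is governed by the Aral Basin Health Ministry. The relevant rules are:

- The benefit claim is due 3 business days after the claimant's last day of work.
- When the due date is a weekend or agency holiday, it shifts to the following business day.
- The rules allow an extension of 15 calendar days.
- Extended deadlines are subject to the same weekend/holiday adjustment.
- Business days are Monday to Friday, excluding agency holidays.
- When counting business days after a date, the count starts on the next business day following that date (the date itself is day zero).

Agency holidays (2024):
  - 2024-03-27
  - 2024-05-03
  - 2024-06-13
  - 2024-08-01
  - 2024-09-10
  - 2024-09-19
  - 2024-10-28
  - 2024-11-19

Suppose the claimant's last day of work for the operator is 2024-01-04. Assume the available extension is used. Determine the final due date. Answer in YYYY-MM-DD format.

2024-01-24

Starting the day after 2024-01-04 and counting 3 business days lands on 2024-01-09.
Since 2024-01-09 is a Tuesday and not a holiday, the date is unchanged.
Applying the 15-calendar-day extension: 2024-01-09 + 15 days = 2024-01-24.
2024-01-24 is a Wednesday and not a listed holiday, so it stands.
The final due date is 2024-01-24.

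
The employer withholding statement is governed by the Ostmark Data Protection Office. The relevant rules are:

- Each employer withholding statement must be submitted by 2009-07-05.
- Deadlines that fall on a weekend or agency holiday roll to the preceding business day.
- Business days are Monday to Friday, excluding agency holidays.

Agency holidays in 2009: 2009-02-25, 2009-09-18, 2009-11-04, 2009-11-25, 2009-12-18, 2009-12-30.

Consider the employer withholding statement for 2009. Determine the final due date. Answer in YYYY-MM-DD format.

2009-07-03

The stated deadline is 2009-07-05.
Because 2009-07-05 is a Sunday, the deadline becomes 2009-07-03 (Friday).
Final deadline: 2009-07-03.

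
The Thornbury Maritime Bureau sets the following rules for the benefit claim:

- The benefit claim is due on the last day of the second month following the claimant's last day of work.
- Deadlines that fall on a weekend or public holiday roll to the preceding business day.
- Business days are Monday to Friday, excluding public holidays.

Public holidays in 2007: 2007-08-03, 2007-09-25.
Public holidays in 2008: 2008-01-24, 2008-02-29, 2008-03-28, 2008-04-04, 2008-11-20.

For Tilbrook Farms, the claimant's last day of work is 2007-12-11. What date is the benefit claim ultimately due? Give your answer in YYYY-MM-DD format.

2008-02-28

The second month after 2007-12-11 is February 2008, whose last day is 2008-02-29.
2008-02-29 is a listed holiday; the preceding business day is 2008-02-28 (Thursday).
The final due date is 2008-02-28.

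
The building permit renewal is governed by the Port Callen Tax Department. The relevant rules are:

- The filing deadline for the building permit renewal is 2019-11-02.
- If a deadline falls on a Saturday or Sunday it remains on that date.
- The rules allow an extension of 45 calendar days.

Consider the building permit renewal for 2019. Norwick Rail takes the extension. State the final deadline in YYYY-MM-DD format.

The statutory due date is 2019-11-02.
2019-11-02 falls on a Saturday. The rules make no weekend/holiday allowance, so it remains 2019-11-02.
Add the 45 calendar-day extension to 2019-11-02: 2019-12-17.
No adjustment is made for weekends or holidays, so 2019-12-17 stands.
Final deadline: 2019-12-17.

2019-12-17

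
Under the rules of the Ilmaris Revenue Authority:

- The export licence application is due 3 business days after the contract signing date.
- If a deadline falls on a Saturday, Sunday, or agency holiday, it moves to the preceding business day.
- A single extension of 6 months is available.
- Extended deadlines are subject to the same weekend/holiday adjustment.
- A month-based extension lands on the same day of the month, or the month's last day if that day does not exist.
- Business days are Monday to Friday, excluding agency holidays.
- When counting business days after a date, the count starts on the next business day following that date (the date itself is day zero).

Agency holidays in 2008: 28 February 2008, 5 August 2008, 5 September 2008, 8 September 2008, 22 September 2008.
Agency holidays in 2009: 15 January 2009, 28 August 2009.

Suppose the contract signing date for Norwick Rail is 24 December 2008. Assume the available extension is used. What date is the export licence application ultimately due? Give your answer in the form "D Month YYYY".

3 business days after 24 December 2008, excluding weekends and holidays, is 29 December 2008.
29 December 2008 (Monday) is already a business day.
Add 6 months to 29 December 2008: 29 June 2009.
Since 29 June 2009 is a Monday and not a holiday, the date is unchanged.
The final due date is 29 June 2009.

29 June 2009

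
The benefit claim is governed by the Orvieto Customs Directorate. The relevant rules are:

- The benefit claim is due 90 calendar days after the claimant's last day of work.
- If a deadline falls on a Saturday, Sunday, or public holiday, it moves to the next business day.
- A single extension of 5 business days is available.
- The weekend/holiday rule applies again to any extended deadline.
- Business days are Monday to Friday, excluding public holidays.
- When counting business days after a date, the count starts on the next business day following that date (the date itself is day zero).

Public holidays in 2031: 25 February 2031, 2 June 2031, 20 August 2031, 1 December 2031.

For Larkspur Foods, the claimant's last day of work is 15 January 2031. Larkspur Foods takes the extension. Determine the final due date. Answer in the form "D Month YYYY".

From 15 January 2031, 90 calendar days later is 15 April 2031.
15 April 2031 is a Tuesday and not a listed holiday, so it stands.
Applying the 5-business-day extension: 5 business days after 15 April 2031 is 22 April 2031.
22 April 2031 falls on a Tuesday, which is a business day, so no adjustment is needed.
Deadline: 22 April 2031.

22 April 2031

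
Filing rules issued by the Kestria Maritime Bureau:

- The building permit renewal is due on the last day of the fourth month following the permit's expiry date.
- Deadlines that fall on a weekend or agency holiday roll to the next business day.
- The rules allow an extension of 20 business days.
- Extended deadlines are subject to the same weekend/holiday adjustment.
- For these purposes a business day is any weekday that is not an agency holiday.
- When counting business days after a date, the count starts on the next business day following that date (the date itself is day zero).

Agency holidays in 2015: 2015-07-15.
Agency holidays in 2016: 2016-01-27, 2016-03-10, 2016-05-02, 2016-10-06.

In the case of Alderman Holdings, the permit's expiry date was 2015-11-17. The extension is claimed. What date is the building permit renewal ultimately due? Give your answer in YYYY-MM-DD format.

4 months after 2015-11-17 is March 2016; that month ends on 2016-03-31.
2016-03-31 (Thursday) is already a business day.
Applying the 20-business-day extension: 20 business days after 2016-03-31 is 2016-04-28.
2016-04-28 (Thursday) is already a business day.
Final deadline: 2016-04-28.

2016-04-28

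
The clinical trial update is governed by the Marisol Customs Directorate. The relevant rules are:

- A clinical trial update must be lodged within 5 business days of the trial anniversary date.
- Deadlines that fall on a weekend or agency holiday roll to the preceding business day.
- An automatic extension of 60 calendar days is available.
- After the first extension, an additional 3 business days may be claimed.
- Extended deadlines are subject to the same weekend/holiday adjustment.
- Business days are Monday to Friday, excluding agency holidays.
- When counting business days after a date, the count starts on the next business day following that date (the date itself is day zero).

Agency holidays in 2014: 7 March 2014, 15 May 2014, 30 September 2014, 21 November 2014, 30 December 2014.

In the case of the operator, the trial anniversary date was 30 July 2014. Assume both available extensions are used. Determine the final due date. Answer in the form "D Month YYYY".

Starting the day after 30 July 2014 and counting 5 business days lands on 6 August 2014.
6 August 2014 falls on a Wednesday, which is a business day, so no adjustment is needed.
Add the 60 calendar-day extension to 6 August 2014: 5 October 2014.
5 October 2014 is a Sunday; the preceding business day is 3 October 2014 (Friday).
The 3-business-day extension runs from 3 October 2014 to 8 October 2014.
Since 8 October 2014 is a Wednesday and not a holiday, the date is unchanged.
The final due date is 8 October 2014.

8 October 2014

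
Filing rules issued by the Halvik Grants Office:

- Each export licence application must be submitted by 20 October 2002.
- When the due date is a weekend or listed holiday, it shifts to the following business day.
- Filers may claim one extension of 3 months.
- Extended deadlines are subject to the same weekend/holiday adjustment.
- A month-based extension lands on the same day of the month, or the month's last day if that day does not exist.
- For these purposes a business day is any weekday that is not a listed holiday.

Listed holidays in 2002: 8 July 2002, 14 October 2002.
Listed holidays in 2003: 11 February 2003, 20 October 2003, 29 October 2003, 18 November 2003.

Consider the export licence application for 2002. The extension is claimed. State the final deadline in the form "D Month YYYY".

The statutory due date is 20 October 2002.
20 October 2002 is a Sunday; the next business day is 21 October 2002 (Monday).
Add 3 months to 21 October 2002: 21 January 2003.
21 January 2003 (Tuesday) is already a business day.
The final due date is 21 January 2003.

21 January 2003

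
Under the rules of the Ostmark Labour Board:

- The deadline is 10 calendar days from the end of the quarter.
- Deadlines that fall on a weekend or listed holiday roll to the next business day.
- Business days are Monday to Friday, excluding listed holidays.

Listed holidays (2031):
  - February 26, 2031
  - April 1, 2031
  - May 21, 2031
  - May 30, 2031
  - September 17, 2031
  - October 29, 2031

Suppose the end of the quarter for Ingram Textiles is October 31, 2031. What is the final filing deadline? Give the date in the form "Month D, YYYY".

From October 31, 2031, 10 calendar days later is November 10, 2031.
November 10, 2031 falls on a Monday, which is a business day, so no adjustment is needed.
Deadline: November 10, 2031.

November 10, 2031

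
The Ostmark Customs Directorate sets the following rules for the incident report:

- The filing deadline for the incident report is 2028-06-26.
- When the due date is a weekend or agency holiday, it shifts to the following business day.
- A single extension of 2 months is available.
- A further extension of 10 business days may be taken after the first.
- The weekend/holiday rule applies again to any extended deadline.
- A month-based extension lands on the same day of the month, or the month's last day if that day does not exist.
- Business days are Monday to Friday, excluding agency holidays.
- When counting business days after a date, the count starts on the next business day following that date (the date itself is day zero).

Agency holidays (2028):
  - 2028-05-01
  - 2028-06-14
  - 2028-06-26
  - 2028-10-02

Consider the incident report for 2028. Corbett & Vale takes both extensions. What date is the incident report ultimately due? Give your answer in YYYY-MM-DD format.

2028-09-11

Start from the fixed due date, 2028-06-26.
2028-06-26 is a listed holiday; the next business day is 2028-06-27 (Tuesday).
Add 2 months to 2028-06-27: 2028-08-27.
2028-08-27 falls on a Sunday. Rolling to the next business day gives 2028-08-28, a Monday.
The 10-business-day extension runs from 2028-08-28 to 2028-09-11.
Since 2028-09-11 is a Monday and not a holiday, the date is unchanged.
Deadline: 2028-09-11.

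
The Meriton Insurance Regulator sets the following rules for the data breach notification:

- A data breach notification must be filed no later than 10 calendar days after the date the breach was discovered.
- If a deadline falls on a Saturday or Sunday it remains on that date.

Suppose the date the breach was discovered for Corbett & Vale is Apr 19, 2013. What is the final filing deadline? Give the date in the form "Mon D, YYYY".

Apr 29, 2013

Trigger date Apr 19, 2013 + 10 calendar days = Apr 29, 2013.
Apr 29, 2013 is a Monday; no weekend or holiday adjustment applies.
The final due date is Apr 29, 2013.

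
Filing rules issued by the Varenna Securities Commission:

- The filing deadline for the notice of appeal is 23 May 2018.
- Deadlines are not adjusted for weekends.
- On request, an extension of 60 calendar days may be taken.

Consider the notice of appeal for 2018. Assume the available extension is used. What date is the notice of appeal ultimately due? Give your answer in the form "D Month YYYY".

22 July 2018

Start from the fixed due date, 23 May 2018.
No adjustment is made for weekends or holidays, so 23 May 2018 stands.
With the 60-day extension, 23 May 2018 becomes 22 July 2018.
22 July 2018 falls on a Sunday. The rules make no weekend/holiday allowance, so it remains 22 July 2018.
Deadline: 22 July 2018.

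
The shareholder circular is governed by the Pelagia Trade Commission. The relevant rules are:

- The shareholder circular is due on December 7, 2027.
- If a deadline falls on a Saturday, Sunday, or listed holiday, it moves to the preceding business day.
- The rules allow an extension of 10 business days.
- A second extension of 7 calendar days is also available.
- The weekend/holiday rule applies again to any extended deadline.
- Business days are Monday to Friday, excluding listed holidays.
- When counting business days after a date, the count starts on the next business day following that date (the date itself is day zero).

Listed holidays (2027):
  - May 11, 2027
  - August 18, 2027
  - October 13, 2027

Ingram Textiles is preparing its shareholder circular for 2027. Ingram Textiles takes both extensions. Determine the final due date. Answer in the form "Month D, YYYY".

The statutory due date is December 7, 2027.
Since December 7, 2027 is a Tuesday and not a holiday, the date is unchanged.
The 10-business-day extension runs from December 7, 2027 to December 21, 2027.
Since December 21, 2027 is a Tuesday and not a holiday, the date is unchanged.
Applying the 7-calendar-day extension: December 21, 2027 + 7 days = December 28, 2027.
December 28, 2027 falls on a Tuesday, which is a business day, so no adjustment is needed.
Deadline: December 28, 2027.

December 28, 2027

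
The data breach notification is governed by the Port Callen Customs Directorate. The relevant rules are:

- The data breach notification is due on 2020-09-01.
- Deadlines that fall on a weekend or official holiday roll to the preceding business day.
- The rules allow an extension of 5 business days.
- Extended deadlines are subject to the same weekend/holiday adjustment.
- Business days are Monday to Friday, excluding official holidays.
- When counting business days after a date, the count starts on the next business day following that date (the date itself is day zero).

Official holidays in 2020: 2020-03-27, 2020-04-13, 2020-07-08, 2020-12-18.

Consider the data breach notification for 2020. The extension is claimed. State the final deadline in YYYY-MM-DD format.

2020-09-08

Start from the fixed due date, 2020-09-01.
Since 2020-09-01 is a Tuesday and not a holiday, the date is unchanged.
Applying the 5-business-day extension: 5 business days after 2020-09-01 is 2020-09-08.
Since 2020-09-08 is a Tuesday and not a holiday, the date is unchanged.
Deadline: 2020-09-08.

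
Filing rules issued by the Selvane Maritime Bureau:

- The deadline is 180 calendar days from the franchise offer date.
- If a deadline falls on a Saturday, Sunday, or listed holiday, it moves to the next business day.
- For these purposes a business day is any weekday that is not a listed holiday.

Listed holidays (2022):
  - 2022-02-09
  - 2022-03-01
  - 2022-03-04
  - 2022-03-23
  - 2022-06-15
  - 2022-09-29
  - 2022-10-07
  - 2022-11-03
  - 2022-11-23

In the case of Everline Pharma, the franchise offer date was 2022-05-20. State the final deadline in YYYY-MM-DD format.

2022-11-16

Trigger date 2022-05-20 + 180 calendar days = 2022-11-16.
2022-11-16 falls on a Wednesday, which is a business day, so no adjustment is needed.
Final deadline: 2022-11-16.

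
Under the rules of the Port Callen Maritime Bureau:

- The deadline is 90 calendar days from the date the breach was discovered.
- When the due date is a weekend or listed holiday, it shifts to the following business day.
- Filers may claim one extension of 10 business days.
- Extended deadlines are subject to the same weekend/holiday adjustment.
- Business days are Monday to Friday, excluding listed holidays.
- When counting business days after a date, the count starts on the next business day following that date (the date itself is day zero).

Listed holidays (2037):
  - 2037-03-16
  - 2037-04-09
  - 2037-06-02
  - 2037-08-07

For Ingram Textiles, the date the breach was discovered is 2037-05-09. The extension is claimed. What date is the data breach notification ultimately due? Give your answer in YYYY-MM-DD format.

From 2037-05-09, 90 calendar days later is 2037-08-07.
Because 2037-08-07 is a listed holiday, the deadline becomes 2037-08-10 (Monday).
The 10-business-day extension runs from 2037-08-10 to 2037-08-24.
2037-08-24 is a Monday and not a listed holiday, so it stands.
Final deadline: 2037-08-24.

2037-08-24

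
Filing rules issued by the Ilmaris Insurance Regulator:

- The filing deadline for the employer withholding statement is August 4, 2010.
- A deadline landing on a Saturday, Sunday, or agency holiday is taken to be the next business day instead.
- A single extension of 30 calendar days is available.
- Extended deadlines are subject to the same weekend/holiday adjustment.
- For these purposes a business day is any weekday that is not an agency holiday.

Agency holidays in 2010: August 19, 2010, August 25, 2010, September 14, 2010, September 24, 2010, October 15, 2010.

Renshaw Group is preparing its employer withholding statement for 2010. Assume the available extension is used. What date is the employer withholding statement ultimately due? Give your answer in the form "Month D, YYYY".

The statutory due date is August 4, 2010.
August 4, 2010 falls on a Wednesday, which is a business day, so no adjustment is needed.
Add the 30 calendar-day extension to August 4, 2010: September 3, 2010.
September 3, 2010 (Friday) is already a business day.
Deadline: September 3, 2010.

September 3, 2010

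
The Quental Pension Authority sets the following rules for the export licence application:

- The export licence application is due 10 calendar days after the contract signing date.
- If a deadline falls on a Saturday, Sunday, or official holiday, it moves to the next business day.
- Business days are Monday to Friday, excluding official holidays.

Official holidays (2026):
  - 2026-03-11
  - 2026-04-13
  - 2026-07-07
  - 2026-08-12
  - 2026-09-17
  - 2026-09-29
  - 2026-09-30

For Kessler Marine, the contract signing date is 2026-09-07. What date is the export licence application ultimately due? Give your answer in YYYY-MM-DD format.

2026-09-18

Trigger date 2026-09-07 + 10 calendar days = 2026-09-17.
2026-09-17 falls on a listed holiday. Rolling to the next business day gives 2026-09-18, a Friday.
Deadline: 2026-09-18.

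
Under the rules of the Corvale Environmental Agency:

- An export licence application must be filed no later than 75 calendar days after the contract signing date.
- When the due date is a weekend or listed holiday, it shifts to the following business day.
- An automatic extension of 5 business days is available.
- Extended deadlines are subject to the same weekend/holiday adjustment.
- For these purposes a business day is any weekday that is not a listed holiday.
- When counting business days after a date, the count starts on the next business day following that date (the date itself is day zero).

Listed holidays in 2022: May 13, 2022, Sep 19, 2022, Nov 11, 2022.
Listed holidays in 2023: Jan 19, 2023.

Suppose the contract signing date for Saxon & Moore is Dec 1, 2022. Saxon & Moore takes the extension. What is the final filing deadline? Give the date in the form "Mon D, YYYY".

Feb 21, 2023

From Dec 1, 2022, 75 calendar days later is Feb 14, 2023.
Feb 14, 2023 is a Tuesday and not a listed holiday, so it stands.
Applying the 5-business-day extension: 5 business days after Feb 14, 2023 is Feb 21, 2023.
Feb 21, 2023 is a Tuesday and not a listed holiday, so it stands.
The final due date is Feb 21, 2023.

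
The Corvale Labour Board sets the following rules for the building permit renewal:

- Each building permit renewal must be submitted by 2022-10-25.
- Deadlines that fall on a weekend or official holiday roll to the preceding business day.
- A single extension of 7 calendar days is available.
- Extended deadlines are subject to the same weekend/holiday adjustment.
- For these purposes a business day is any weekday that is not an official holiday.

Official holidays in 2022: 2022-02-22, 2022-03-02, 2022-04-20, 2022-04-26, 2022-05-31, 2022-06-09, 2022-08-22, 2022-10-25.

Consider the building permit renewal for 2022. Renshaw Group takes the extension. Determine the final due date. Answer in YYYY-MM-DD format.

The stated deadline is 2022-10-25.
2022-10-25 is a listed holiday, so it moves to the preceding business day, 2022-10-24 (Monday).
With the 7-day extension, 2022-10-24 becomes 2022-10-31.
2022-10-31 is a Monday and not a listed holiday, so it stands.
Final deadline: 2022-10-31.

2022-10-31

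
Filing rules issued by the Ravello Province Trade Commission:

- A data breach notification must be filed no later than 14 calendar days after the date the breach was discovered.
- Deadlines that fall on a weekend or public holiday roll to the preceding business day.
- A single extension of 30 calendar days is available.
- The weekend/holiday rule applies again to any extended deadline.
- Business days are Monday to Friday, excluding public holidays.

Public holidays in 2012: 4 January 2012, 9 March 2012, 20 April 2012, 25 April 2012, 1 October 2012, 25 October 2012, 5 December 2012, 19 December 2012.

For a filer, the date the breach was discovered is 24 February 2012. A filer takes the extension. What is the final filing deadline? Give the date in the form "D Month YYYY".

6 April 2012

Adding 14 calendar days to 24 February 2012 gives 9 March 2012.
Because 9 March 2012 is a listed holiday, the deadline becomes 8 March 2012 (Thursday).
Add the 30 calendar-day extension to 8 March 2012: 7 April 2012.
7 April 2012 falls on a Saturday. Rolling to the preceding business day gives 6 April 2012, a Friday.
So the filing is due 6 April 2012.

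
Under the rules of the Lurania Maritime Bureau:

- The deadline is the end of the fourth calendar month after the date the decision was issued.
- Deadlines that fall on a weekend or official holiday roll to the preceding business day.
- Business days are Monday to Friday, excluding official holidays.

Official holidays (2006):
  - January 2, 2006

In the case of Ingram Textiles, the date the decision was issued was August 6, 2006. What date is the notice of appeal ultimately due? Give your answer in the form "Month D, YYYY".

December 29, 2006

4 months after August 6, 2006 is December 2006; that month ends on December 31, 2006.
December 31, 2006 is a Sunday; the preceding business day is December 29, 2006 (Friday).
Final deadline: December 29, 2006.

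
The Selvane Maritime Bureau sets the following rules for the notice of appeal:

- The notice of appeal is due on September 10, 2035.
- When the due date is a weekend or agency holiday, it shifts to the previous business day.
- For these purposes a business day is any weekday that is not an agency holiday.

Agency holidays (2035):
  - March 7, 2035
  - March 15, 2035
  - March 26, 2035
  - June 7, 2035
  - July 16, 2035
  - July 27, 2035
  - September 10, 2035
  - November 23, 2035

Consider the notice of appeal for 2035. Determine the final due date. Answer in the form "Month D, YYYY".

September 7, 2035

The stated deadline is September 10, 2035.
Because September 10, 2035 is a listed holiday, the deadline becomes September 7, 2035 (Friday).
So the filing is due September 7, 2035.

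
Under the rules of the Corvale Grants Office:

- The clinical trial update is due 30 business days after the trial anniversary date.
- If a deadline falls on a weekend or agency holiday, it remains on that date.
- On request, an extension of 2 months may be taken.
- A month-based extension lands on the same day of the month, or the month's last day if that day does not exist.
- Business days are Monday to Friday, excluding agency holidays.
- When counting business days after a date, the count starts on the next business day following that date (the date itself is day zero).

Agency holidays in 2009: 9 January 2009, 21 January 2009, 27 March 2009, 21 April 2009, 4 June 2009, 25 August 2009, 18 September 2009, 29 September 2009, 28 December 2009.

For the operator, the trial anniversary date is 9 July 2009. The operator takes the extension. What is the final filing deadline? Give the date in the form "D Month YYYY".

30 business days after 9 July 2009, excluding weekends and holidays, is 20 August 2009.
No adjustment is made for weekends or holidays, so 20 August 2009 stands.
Add 2 months to 20 August 2009: 20 October 2009.
No adjustment is made for weekends or holidays, so 20 October 2009 stands.
So the filing is due 20 October 2009.

20 October 2009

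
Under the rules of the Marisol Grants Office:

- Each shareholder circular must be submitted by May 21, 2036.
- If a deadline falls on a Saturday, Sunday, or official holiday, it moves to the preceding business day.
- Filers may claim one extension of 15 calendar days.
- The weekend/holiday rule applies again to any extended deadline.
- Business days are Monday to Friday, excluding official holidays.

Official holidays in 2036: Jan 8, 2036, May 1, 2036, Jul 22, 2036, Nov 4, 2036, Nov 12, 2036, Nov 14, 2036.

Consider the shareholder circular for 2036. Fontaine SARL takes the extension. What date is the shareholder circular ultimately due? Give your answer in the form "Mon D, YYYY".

Jun 5, 2036

The statutory due date is May 21, 2036.
Since May 21, 2036 is a Wednesday and not a holiday, the date is unchanged.
The 15-calendar-day extension moves the deadline from May 21, 2036 to Jun 5, 2036.
Since Jun 5, 2036 is a Thursday and not a holiday, the date is unchanged.
So the filing is due Jun 5, 2036.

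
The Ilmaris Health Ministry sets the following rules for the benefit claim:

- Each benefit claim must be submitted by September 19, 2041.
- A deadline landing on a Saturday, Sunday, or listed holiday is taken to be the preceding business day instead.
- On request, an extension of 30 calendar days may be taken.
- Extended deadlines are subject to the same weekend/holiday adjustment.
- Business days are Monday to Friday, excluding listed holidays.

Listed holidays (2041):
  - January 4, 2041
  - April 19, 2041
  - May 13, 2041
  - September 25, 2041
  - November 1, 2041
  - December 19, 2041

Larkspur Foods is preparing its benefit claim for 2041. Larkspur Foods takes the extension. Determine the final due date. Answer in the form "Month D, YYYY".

October 18, 2041

The stated deadline is September 19, 2041.
September 19, 2041 (Thursday) is already a business day.
The 30-calendar-day extension moves the deadline from September 19, 2041 to October 19, 2041.
October 19, 2041 is a Saturday; the preceding business day is October 18, 2041 (Friday).
Deadline: October 18, 2041.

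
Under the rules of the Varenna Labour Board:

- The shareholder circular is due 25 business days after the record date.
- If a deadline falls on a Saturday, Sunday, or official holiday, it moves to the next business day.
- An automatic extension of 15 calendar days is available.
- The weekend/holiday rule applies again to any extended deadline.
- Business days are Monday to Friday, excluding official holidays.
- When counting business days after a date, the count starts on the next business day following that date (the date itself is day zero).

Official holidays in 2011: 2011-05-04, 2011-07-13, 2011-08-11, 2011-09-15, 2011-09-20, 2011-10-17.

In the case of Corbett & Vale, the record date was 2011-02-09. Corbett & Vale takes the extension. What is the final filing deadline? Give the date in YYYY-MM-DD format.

2011-03-31

Counting 25 business days after 2011-02-09 (skipping weekends and listed holidays) reaches 2011-03-16.
2011-03-16 falls on a Wednesday, which is a business day, so no adjustment is needed.
The 15-calendar-day extension moves the deadline from 2011-03-16 to 2011-03-31.
2011-03-31 (Thursday) is already a business day.
Final deadline: 2011-03-31.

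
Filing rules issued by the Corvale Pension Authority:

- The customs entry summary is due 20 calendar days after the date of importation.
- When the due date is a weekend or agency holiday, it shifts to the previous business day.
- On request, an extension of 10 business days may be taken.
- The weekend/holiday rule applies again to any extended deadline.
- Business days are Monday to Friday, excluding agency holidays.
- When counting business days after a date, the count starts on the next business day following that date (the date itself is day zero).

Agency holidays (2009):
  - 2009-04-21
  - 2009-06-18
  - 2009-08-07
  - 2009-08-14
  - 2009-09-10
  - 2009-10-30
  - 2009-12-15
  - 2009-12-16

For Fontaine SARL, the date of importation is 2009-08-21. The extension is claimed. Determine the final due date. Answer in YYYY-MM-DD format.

2009-09-24

Trigger date 2009-08-21 + 20 calendar days = 2009-09-10.
Because 2009-09-10 is a listed holiday, the deadline becomes 2009-09-09 (Wednesday).
Counting 10 further business days from 2009-09-09 reaches 2009-09-24.
2009-09-24 (Thursday) is already a business day.
Deadline: 2009-09-24.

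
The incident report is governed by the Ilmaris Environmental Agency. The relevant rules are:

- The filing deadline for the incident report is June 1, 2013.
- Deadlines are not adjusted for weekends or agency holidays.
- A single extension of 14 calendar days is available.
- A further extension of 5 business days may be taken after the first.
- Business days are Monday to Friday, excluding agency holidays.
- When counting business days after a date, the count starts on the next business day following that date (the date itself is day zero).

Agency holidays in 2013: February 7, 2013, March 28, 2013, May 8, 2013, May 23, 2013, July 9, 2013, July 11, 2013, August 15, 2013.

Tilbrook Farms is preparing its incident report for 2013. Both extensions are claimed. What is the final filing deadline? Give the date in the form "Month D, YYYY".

June 21, 2013

Start from the fixed due date, June 1, 2013.
No adjustment is made for weekends or holidays, so June 1, 2013 stands.
Add the 14 calendar-day extension to June 1, 2013: June 15, 2013.
June 15, 2013 falls on a Saturday. The rules make no weekend/holiday allowance, so it remains June 15, 2013.
Counting 5 further business days from June 15, 2013 reaches June 21, 2013.
June 21, 2013 falls on a Friday. The rules make no weekend/holiday allowance, so it remains June 21, 2013.
The final due date is June 21, 2013.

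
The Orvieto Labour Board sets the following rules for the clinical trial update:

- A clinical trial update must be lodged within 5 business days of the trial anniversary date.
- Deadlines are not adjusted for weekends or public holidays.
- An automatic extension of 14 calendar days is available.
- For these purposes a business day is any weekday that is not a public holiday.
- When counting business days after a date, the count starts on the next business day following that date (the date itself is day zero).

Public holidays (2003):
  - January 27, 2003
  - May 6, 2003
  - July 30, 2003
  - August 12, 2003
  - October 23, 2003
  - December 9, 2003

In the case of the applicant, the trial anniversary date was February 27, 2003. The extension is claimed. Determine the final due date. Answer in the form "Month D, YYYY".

March 20, 2003

Counting 5 business days after February 27, 2003 (skipping weekends and listed holidays) reaches March 6, 2003.
March 6, 2003 falls on a Thursday. The rules make no weekend/holiday allowance, so it remains March 6, 2003.
Add the 14 calendar-day extension to March 6, 2003: March 20, 2003.
No adjustment is made for weekends or holidays, so March 20, 2003 stands.
The final due date is March 20, 2003.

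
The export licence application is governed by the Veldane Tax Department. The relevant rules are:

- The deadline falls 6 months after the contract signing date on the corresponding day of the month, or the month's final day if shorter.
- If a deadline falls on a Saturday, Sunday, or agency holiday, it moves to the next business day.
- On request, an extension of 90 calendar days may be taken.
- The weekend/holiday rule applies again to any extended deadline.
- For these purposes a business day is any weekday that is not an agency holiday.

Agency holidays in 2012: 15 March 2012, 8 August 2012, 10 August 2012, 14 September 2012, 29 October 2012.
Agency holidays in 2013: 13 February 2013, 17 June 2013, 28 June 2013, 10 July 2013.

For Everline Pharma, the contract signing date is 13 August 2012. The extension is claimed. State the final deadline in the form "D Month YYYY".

15 May 2013

6 months after 13 August 2012, on the same day of the month, is 13 February 2013.
13 February 2013 falls on a listed holiday. Rolling to the next business day gives 14 February 2013, a Thursday.
Add the 90 calendar-day extension to 14 February 2013: 15 May 2013.
Since 15 May 2013 is a Wednesday and not a holiday, the date is unchanged.
Final deadline: 15 May 2013.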